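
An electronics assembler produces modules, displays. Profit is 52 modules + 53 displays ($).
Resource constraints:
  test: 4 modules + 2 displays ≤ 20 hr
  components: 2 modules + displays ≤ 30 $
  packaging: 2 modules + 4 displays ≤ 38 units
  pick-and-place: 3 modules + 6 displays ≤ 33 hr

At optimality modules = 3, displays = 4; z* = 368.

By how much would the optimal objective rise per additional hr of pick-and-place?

Binding: test and pick-and-place. Non-binding: components (20 unused), packaging (16 unused).
By complementary slackness, y = 0 for the non-binding constraints.
From A_Bᵀ y = c: 4·y_test + 3·y_pick-and-place = 52; 2·y_test + 6·y_pick-and-place = 53.
Solving: y_test = 8.5, y_pick-and-place = 6.
Shadow price of pick-and-place = 6.

6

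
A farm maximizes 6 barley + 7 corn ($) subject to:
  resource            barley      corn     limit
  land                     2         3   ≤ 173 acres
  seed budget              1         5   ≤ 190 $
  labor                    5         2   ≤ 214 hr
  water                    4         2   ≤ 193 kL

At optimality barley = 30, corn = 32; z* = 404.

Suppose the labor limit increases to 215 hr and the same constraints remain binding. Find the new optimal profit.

Check each constraint at x*: land 156/173 (slack 17); seed budget 190/190 (tight); labor 214/214 (tight); water 184/193 (slack 9).
Since land, water are not tight, their duals are 0.
Dual feasibility on the basic columns requires 1·y_seed budget + 5·y_labor = 6, 5·y_seed budget + 2·y_labor = 7.
→ y_seed budget = 1 and y_labor = 1.
Δz = y_labor·Δb = 1 × (1) = 1, so new z* = 404 + 1 = 405.

405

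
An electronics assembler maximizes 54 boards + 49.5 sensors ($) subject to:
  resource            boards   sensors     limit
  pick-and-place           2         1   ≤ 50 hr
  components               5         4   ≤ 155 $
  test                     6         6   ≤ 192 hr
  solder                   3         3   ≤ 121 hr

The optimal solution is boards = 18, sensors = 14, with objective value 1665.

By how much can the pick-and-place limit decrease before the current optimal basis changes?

18

Binding constraints: pick-and-place, test. The basis is B = [[2,1],[6,6]] with det 6.
Per unit decrease in pick-and-place, x* moves by d = (-1, 1).
The basis stays optimal until boards reaches 0; allowable decrease = 18 hr.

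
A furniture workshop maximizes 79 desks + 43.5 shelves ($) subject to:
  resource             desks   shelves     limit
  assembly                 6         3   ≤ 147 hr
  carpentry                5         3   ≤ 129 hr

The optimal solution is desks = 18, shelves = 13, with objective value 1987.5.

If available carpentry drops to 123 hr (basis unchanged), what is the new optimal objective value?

1939.5

Check each constraint at x*: assembly 147/147 (tight); carpentry 129/129 (tight).
From A_Bᵀ y = c: 6·y_assembly + 5·y_carpentry = 79; 3·y_assembly + 3·y_carpentry = 43.5.
This yields shadow prices y_assembly = 6.5, y_carpentry = 8.
Δz = y_carpentry·Δb = 8 × (-6) = -48, so new z* = 1987.5 − 48 = 1939.5.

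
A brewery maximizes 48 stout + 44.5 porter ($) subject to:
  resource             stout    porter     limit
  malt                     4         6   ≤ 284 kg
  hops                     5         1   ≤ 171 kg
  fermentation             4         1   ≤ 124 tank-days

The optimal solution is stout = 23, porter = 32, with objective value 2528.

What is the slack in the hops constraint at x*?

24

hops used = 5·23 + 1·32 = 147; slack = 171 − 147 = 24.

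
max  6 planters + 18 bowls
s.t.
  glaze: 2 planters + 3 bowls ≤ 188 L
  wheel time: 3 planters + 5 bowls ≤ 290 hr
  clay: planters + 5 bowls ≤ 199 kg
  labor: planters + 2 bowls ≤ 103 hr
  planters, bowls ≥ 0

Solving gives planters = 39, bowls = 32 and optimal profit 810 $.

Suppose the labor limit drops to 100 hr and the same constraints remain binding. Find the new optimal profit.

At the optimum: glaze uses 174 of 188 (slack = 14); wheel time uses 277 of 290 (slack = 13); clay uses 199 of 199 (binding); labor uses 103 of 103 (binding).
Slack constraints have shadow price 0 (complementary slackness).
From A_Bᵀ y = c: 1·y_clay + 1·y_labor = 6; 5·y_clay + 2·y_labor = 18.
Solving: y_clay = 2, y_labor = 4.
Δz = y_labor·Δb = 4 × (-3) = -12, so new z* = 810 − 12 = 798.

798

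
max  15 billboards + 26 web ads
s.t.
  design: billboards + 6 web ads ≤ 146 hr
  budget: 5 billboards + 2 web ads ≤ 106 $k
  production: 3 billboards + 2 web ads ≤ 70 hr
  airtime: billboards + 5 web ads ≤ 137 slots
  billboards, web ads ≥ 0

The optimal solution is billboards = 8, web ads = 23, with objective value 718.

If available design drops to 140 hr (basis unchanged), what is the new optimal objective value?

Check each constraint at x*: design 146/146 (tight); budget 86/106 (slack 20); production 70/70 (tight); airtime 123/137 (slack 14).
Slack constraints have shadow price 0 (complementary slackness).
Dual feasibility on the basic columns requires 1·y_design + 3·y_production = 15, 6·y_design + 2·y_production = 26.
→ y_design = 3 and y_production = 4.
Δz = y_design·Δb = 3 × (-6) = -18, so new z* = 718 − 18 = 700.

700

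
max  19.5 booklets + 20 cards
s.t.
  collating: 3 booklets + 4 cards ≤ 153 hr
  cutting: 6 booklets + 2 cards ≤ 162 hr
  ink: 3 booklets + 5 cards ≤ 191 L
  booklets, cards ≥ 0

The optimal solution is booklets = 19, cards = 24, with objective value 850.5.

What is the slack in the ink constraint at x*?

ink used = 3·19 + 5·24 = 177; slack = 191 − 177 = 14.

14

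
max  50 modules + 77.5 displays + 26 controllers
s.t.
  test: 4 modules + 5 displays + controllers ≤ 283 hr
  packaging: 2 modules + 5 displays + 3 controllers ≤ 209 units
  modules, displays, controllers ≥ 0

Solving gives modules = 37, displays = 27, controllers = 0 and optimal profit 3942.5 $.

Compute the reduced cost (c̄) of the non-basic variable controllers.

-1.5

Both test and packaging are binding at x*.
The binding rows give the dual system: 4·y_test + 2·y_packaging = 50 and 5·y_test + 5·y_packaging = 77.5.
Solving: y_test = 9.5, y_packaging = 6.
Reduced cost of controllers: c₃ − yᵀa₃ = 26 − (9.5·1 + 6·3) = 26 − 27.5 = -1.5.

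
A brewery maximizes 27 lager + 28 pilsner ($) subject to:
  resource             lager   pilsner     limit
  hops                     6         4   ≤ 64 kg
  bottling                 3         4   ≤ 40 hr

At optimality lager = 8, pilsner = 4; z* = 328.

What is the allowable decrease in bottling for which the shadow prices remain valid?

8

Binding constraints: hops, bottling. The basis is B = [[6,4],[3,4]] with det 12.
Per unit decrease in bottling, x* moves by d = (0.3333, -0.5).
The basis stays optimal until pilsner reaches 0; allowable decrease = 8 hr.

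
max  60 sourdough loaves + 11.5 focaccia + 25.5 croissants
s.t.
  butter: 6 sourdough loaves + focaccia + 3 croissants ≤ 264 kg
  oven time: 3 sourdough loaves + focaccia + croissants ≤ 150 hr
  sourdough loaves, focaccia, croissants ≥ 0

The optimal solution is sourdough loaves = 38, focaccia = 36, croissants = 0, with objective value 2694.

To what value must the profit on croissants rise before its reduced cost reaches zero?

At the optimum: butter uses 264 of 264 (binding); oven time uses 150 of 150 (binding).
Dual feasibility on the basic columns requires 6·y_butter + 3·y_oven time = 60, 1·y_butter + 1·y_oven time = 11.5.
This yields shadow prices y_butter = 8.5, y_oven time = 3.
croissants enters the basis when its profit ≥ yᵀa₃ = 8.5·3 + 3·1 = 28.5.

28.5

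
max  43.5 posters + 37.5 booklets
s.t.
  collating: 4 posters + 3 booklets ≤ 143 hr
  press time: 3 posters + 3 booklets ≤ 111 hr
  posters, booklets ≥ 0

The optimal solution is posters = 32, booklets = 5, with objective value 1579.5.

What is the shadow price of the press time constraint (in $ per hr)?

6.5

At the optimum: collating uses 143 of 143 (binding); press time uses 111 of 111 (binding).
The binding rows give the dual system: 4·y_collating + 3·y_press time = 43.5 and 3·y_collating + 3·y_press time = 37.5.
→ y_collating = 6 and y_press time = 6.5.
Shadow price of press time = 6.5.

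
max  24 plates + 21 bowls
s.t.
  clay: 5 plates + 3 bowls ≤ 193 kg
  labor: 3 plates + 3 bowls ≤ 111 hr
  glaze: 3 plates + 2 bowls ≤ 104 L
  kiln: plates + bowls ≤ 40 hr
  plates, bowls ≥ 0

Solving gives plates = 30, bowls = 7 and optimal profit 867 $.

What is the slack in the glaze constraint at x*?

0

glaze used = 3·30 + 2·7 = 104; slack = 104 − 104 = 0.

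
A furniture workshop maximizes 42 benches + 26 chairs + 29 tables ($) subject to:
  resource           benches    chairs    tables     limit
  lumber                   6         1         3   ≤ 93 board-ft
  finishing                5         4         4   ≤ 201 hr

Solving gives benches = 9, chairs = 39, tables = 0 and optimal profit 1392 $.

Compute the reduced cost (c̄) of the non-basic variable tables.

-1

Both lumber and finishing are binding at x*.
From A_Bᵀ y = c: 6·y_lumber + 5·y_finishing = 42; 1·y_lumber + 4·y_finishing = 26.
This yields shadow prices y_lumber = 2, y_finishing = 6.
Reduced cost of tables: c₃ − yᵀa₃ = 29 − (2·3 + 6·4) = 29 − 30 = -1.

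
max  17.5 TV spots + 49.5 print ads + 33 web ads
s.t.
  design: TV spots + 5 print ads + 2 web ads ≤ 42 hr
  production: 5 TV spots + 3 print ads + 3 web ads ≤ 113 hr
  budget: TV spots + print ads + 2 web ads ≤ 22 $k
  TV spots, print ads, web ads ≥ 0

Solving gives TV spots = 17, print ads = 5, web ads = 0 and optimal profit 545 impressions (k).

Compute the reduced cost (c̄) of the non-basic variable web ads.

-2

Binding: design and budget. Non-binding: production (13 unused).
By complementary slackness, y = 0 for the non-binding constraint.
Dual feasibility on the basic columns requires 1·y_design + 1·y_budget = 17.5, 5·y_design + 1·y_budget = 49.5.
This yields shadow prices y_design = 8, y_budget = 9.5.
Reduced cost of web ads: c₃ − yᵀa₃ = 33 − (8·2 + 9.5·2) = 33 − 35 = -2.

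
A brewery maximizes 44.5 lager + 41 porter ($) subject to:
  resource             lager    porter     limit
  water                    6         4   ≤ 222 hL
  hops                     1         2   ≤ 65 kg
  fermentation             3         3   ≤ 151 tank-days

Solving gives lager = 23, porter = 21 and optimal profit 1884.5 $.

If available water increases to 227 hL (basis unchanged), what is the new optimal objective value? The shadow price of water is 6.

1914.5

Δb = 5, so new z* = 1884.5 + (6)·(5) = 1884.5 + 30 = 1914.5.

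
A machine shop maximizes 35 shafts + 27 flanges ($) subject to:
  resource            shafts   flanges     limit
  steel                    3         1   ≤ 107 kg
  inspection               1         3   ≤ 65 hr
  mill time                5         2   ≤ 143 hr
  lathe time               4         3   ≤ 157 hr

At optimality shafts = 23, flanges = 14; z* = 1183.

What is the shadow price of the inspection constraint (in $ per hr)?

Binding: inspection and mill time. Non-binding: steel (24 unused), lathe time (23 unused).
Slack constraints have shadow price 0 (complementary slackness).
The binding rows give the dual system: 1·y_inspection + 5·y_mill time = 35 and 3·y_inspection + 2·y_mill time = 27.
→ y_inspection = 5 and y_mill time = 6.
Shadow price of inspection = 5.

5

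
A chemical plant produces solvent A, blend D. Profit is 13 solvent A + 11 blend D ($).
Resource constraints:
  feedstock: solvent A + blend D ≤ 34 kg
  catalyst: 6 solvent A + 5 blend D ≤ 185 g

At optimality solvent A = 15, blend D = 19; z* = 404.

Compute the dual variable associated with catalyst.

Both feedstock and catalyst are binding at x*.
Dual feasibility on the basic columns requires 1·y_feedstock + 6·y_catalyst = 13, 1·y_feedstock + 5·y_catalyst = 11.
Solving: y_feedstock = 1, y_catalyst = 2.
Shadow price of catalyst = 2.

2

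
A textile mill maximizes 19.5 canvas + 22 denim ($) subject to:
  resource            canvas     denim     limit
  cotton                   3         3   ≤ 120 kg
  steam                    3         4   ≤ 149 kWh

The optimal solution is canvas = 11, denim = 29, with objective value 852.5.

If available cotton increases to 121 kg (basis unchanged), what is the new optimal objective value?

At the optimum: cotton uses 120 of 120 (binding); steam uses 149 of 149 (binding).
From A_Bᵀ y = c: 3·y_cotton + 3·y_steam = 19.5; 3·y_cotton + 4·y_steam = 22.
Solving: y_cotton = 4, y_steam = 2.5.
Δz = y_cotton·Δb = 4 × (1) = 4, so new z* = 852.5 + 4 = 856.5.

856.5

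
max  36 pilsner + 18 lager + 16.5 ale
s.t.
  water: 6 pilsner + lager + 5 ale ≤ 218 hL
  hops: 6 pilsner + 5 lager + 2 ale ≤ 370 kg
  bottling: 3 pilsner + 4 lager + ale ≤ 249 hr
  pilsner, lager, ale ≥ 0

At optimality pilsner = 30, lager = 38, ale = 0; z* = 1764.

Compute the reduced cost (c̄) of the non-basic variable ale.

-4.5

Check each constraint at x*: water 218/218 (tight); hops 370/370 (tight); bottling 242/249 (slack 7).
By complementary slackness, y = 0 for the non-binding constraint.
The binding rows give the dual system: 6·y_water + 6·y_hops = 36 and 1·y_water + 5·y_hops = 18.
Solving: y_water = 3, y_hops = 3.
Reduced cost of ale: c₃ − yᵀa₃ = 16.5 − (3·5 + 3·2) = 16.5 − 21 = -4.5.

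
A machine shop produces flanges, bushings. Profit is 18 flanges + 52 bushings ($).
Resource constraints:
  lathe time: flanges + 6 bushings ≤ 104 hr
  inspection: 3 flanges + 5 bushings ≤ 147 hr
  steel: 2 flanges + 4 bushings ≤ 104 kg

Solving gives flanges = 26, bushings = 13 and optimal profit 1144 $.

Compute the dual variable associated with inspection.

0

Binding: lathe time and steel. Non-binding: inspection (4 unused).
Slack constraints have shadow price 0 (complementary slackness).
From A_Bᵀ y = c: 1·y_lathe time + 2·y_steel = 18; 6·y_lathe time + 4·y_steel = 52.
Solving: y_lathe time = 4, y_steel = 7.
Shadow price of inspection = 0.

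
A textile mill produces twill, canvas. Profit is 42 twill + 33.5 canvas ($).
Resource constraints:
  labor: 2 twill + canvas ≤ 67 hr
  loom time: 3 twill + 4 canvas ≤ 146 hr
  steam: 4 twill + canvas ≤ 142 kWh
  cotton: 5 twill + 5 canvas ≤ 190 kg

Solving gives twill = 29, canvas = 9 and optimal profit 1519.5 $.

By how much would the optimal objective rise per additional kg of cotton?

5

At the optimum: labor uses 67 of 67 (binding); loom time uses 123 of 146 (slack = 23); steam uses 125 of 142 (slack = 17); cotton uses 190 of 190 (binding).
Since loom time, steam are not tight, their duals are 0.
Dual feasibility on the basic columns requires 2·y_labor + 5·y_cotton = 42, 1·y_labor + 5·y_cotton = 33.5.
This yields shadow prices y_labor = 8.5, y_cotton = 5.
Shadow price of cotton = 5.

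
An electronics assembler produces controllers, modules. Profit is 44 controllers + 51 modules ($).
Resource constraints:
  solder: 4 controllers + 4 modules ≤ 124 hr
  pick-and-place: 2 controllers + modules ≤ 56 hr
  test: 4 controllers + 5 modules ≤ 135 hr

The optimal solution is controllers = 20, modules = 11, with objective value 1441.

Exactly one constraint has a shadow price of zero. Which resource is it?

pick-and-place

solder: 124/124 (binding)
pick-and-place: 51/56 (slack 5)
test: 135/135 (binding)
By complementary slackness, a constraint with positive slack has shadow price 0 → pick-and-place.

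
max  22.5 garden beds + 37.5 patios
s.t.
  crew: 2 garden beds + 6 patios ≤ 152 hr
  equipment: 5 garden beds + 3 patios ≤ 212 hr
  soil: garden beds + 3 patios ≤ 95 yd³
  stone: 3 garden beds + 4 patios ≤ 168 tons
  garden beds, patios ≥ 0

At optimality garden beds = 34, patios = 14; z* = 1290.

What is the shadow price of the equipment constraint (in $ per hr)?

Binding: crew and equipment. Non-binding: soil (19 unused), stone (10 unused).
Slack constraints have shadow price 0 (complementary slackness).
From A_Bᵀ y = c: 2·y_crew + 5·y_equipment = 22.5; 6·y_crew + 3·y_equipment = 37.5.
This yields shadow prices y_crew = 5, y_equipment = 2.5.
Shadow price of equipment = 2.5.

2.5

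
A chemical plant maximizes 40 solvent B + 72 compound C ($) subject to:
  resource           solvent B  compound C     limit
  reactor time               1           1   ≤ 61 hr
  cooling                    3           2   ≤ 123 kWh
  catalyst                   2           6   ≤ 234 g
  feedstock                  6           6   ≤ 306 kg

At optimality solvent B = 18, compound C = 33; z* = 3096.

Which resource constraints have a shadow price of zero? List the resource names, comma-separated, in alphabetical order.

cooling, reactor time

reactor time: 51/61 (slack 10)
cooling: 120/123 (slack 3)
catalyst: 234/234 (binding)
feedstock: 306/306 (binding)
By complementary slackness, a constraint with positive slack has shadow price 0 → cooling, reactor time.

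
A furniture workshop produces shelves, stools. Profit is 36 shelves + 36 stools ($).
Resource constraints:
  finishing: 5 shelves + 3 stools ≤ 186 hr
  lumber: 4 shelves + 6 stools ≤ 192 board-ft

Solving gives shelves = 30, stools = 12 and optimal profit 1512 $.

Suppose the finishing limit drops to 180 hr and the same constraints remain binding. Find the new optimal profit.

1488

Check each constraint at x*: finishing 186/186 (tight); lumber 192/192 (tight).
From A_Bᵀ y = c: 5·y_finishing + 4·y_lumber = 36; 3·y_finishing + 6·y_lumber = 36.
This yields shadow prices y_finishing = 4, y_lumber = 4.
Δz = y_finishing·Δb = 4 × (-6) = -24, so new z* = 1512 − 24 = 1488.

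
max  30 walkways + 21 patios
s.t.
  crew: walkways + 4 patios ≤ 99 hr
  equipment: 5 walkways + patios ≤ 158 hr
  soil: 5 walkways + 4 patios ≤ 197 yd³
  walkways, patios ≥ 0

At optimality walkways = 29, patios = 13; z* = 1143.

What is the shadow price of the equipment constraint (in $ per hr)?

1

Binding: equipment and soil. Non-binding: crew (18 unused).
Slack constraints have shadow price 0 (complementary slackness).
The binding rows give the dual system: 5·y_equipment + 5·y_soil = 30 and 1·y_equipment + 4·y_soil = 21.
This yields shadow prices y_equipment = 1, y_soil = 5.
Shadow price of equipment = 1.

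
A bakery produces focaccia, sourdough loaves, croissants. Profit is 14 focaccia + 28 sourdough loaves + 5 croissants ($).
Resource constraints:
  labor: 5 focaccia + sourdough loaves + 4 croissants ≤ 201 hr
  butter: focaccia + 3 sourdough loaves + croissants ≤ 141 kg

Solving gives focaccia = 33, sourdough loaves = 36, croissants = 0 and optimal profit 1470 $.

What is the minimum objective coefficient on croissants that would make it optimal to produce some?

13

At the optimum: labor uses 201 of 201 (binding); butter uses 141 of 141 (binding).
The binding rows give the dual system: 5·y_labor + 1·y_butter = 14 and 1·y_labor + 3·y_butter = 28.
Solving: y_labor = 1, y_butter = 9.
croissants enters the basis when its profit ≥ yᵀa₃ = 1·4 + 9·1 = 13.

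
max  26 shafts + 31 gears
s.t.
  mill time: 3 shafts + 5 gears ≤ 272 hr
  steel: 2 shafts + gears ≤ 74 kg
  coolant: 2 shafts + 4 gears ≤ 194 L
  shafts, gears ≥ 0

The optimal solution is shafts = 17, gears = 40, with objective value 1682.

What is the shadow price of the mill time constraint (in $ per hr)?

Binding: steel and coolant. Non-binding: mill time (21 unused).
Slack constraints have shadow price 0 (complementary slackness).
The binding rows give the dual system: 2·y_steel + 2·y_coolant = 26 and 1·y_steel + 4·y_coolant = 31.
Solving: y_steel = 7, y_coolant = 6.
Shadow price of mill time = 0.

0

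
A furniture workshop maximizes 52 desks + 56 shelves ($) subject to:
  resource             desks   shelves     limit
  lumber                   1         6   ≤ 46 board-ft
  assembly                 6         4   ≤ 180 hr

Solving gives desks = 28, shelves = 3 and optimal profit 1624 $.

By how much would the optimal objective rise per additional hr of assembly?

8

At the optimum: lumber uses 46 of 46 (binding); assembly uses 180 of 180 (binding).
Dual feasibility on the basic columns requires 1·y_lumber + 6·y_assembly = 52, 6·y_lumber + 4·y_assembly = 56.
→ y_lumber = 4 and y_assembly = 8.
Shadow price of assembly = 8.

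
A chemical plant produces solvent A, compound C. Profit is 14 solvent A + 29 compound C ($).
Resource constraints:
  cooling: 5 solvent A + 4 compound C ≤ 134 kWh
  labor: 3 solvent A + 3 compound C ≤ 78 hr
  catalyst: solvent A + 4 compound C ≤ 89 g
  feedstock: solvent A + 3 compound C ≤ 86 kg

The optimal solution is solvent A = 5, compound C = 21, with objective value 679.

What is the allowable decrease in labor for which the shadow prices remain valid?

Binding constraints: labor, catalyst. The basis is B = [[3,3],[1,4]] with det 9.
Per unit decrease in labor, x* moves by d = (-0.4444, 0.1111).
The basis stays optimal until solvent A reaches 0; allowable decrease = 11.25 hr.

11.25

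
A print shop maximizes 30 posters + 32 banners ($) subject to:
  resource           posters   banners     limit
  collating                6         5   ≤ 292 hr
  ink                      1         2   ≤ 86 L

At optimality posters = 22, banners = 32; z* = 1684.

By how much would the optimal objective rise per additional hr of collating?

4

At the optimum: collating uses 292 of 292 (binding); ink uses 86 of 86 (binding).
Dual feasibility on the basic columns requires 6·y_collating + 1·y_ink = 30, 5·y_collating + 2·y_ink = 32.
Solving: y_collating = 4, y_ink = 6.
Shadow price of collating = 4.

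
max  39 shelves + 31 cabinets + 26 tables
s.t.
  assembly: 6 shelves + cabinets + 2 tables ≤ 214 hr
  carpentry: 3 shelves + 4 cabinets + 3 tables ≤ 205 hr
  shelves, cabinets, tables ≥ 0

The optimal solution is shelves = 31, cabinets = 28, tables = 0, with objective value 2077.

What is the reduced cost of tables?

Check each constraint at x*: assembly 214/214 (tight); carpentry 205/205 (tight).
From A_Bᵀ y = c: 6·y_assembly + 3·y_carpentry = 39; 1·y_assembly + 4·y_carpentry = 31.
This yields shadow prices y_assembly = 3, y_carpentry = 7.
Reduced cost of tables: c₃ − yᵀa₃ = 26 − (3·2 + 7·3) = 26 − 27 = -1.

-1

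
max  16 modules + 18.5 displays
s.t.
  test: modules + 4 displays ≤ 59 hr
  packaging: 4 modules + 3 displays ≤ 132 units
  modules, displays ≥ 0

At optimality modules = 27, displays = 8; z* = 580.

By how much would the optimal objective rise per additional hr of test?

Check each constraint at x*: test 59/59 (tight); packaging 132/132 (tight).
Dual feasibility on the basic columns requires 1·y_test + 4·y_packaging = 16, 4·y_test + 3·y_packaging = 18.5.
Solving: y_test = 2, y_packaging = 3.5.
Shadow price of test = 2.

2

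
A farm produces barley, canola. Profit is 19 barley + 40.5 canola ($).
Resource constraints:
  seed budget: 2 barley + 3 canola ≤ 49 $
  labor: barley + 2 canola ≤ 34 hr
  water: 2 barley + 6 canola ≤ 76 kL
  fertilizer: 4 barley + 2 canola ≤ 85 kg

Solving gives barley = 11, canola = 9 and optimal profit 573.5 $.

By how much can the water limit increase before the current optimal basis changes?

22

Binding constraints: seed budget, water. The basis is B = [[2,3],[2,6]] with det 6.
Per unit increase in water, x* moves by d = (-0.5, 0.3333).
The basis stays optimal until barley reaches 0; allowable increase = 22 kL.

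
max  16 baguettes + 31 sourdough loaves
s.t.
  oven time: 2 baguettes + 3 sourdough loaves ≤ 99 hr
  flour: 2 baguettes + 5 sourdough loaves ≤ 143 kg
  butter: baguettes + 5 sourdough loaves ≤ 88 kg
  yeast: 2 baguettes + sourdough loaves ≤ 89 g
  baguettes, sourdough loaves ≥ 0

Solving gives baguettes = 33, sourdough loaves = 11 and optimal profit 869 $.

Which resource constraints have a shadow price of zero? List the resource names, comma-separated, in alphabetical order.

flour, yeast

oven time: 99/99 (binding)
flour: 121/143 (slack 22)
butter: 88/88 (binding)
yeast: 77/89 (slack 12)
By complementary slackness, a constraint with positive slack has shadow price 0 → flour, yeast.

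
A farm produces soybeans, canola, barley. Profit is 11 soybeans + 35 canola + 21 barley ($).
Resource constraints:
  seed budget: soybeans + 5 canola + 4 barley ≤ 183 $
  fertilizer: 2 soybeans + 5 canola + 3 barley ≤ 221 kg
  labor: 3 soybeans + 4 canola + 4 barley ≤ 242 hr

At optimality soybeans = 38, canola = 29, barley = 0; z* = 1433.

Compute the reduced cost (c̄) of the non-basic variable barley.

Binding: seed budget and fertilizer. Non-binding: labor (12 unused).
Slack constraints have shadow price 0 (complementary slackness).
Dual feasibility on the basic columns requires 1·y_seed budget + 2·y_fertilizer = 11, 5·y_seed budget + 5·y_fertilizer = 35.
This yields shadow prices y_seed budget = 3, y_fertilizer = 4.
Reduced cost of barley: c₃ − yᵀa₃ = 21 − (3·4 + 4·3) = 21 − 24 = -3.

-3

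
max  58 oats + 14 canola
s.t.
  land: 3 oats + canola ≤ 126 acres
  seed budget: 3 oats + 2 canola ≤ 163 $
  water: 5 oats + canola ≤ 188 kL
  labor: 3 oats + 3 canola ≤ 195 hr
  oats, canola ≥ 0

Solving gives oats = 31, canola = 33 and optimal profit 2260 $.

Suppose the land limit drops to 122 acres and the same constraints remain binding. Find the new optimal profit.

Binding: land and water. Non-binding: seed budget (4 unused), labor (3 unused).
By complementary slackness, y = 0 for the non-binding constraints.
Dual feasibility on the basic columns requires 3·y_land + 5·y_water = 58, 1·y_land + 1·y_water = 14.
Solving: y_land = 6, y_water = 8.
Δz = y_land·Δb = 6 × (-4) = -24, so new z* = 2260 − 24 = 2236.

2236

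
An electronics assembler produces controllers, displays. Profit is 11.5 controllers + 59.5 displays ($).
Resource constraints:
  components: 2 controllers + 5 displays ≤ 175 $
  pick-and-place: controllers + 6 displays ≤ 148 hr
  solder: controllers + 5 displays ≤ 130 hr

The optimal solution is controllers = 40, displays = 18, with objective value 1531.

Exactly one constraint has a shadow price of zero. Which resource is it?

components

components: 170/175 (slack 5)
pick-and-place: 148/148 (binding)
solder: 130/130 (binding)
By complementary slackness, a constraint with positive slack has shadow price 0 → components.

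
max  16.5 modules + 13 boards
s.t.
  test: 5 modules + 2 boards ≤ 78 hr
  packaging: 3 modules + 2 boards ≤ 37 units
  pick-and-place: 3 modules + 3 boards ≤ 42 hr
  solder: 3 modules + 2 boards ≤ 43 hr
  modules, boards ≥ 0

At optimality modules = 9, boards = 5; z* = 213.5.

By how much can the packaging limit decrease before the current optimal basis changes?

9

Binding constraints: packaging, pick-and-place. The basis is B = [[3,2],[3,3]] with det 3.
Per unit decrease in packaging, x* moves by d = (-1, 1).
The basis stays optimal until modules reaches 0; allowable decrease = 9 units.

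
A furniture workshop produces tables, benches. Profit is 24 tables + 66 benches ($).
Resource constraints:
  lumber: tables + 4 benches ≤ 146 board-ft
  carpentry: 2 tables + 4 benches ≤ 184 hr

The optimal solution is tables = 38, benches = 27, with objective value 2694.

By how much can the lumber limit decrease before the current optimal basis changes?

54

Binding constraints: lumber, carpentry. The basis is B = [[1,4],[2,4]] with det -4.
Per unit decrease in lumber, x* moves by d = (1, -0.5).
The basis stays optimal until benches reaches 0; allowable decrease = 54 board-ft.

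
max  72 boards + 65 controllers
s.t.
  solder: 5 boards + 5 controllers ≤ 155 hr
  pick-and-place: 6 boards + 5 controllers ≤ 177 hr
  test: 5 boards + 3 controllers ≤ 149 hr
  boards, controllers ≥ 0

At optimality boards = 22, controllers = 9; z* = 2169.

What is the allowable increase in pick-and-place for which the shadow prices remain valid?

6

Binding constraints: solder, pick-and-place. The basis is B = [[5,5],[6,5]] with det -5.
Per unit increase in pick-and-place, x* moves by d = (1, -1).
The basis stays optimal until test becomes binding; allowable increase = 6 hr.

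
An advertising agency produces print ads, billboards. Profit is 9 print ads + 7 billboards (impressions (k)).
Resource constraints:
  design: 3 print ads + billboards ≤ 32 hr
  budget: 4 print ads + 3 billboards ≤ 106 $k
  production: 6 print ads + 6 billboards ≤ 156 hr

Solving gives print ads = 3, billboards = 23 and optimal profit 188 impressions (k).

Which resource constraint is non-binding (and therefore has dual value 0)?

design: 32/32 (binding)
budget: 81/106 (slack 25)
production: 156/156 (binding)
By complementary slackness, a constraint with positive slack has shadow price 0 → budget.

budget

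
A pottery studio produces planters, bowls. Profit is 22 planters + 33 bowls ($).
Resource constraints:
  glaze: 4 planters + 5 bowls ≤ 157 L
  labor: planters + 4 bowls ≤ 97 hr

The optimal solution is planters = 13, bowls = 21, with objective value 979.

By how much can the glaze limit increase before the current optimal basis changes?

Binding constraints: glaze, labor. The basis is B = [[4,5],[1,4]] with det 11.
Per unit increase in glaze, x* moves by d = (0.3636, -0.0909).
The basis stays optimal until bowls reaches 0; allowable increase = 231 L.

231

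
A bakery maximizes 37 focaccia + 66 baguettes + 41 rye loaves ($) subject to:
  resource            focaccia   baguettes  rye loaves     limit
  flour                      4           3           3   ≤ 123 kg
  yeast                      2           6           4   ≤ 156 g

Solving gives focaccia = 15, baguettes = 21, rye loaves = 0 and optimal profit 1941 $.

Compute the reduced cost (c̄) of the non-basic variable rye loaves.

At the optimum: flour uses 123 of 123 (binding); yeast uses 156 of 156 (binding).
Dual feasibility on the basic columns requires 4·y_flour + 2·y_yeast = 37, 3·y_flour + 6·y_yeast = 66.
This yields shadow prices y_flour = 5, y_yeast = 8.5.
Reduced cost of rye loaves: c₃ − yᵀa₃ = 41 − (5·3 + 8.5·4) = 41 − 49 = -8.

-8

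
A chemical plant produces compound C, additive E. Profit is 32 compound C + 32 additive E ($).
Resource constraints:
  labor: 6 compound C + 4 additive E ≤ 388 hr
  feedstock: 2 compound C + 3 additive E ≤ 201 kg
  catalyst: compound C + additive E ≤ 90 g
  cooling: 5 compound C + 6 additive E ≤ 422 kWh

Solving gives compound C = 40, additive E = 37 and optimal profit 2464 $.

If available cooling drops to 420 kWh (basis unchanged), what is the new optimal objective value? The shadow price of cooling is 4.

2456

Δb = -2, so new z* = 2464 + (4)·(-2) = 2464 − 8 = 2456.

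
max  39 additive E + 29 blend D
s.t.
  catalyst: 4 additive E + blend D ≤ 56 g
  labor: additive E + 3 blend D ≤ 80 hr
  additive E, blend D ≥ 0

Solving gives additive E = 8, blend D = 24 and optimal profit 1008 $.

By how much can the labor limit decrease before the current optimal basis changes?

66

Binding constraints: catalyst, labor. The basis is B = [[4,1],[1,3]] with det 11.
Per unit decrease in labor, x* moves by d = (0.0909, -0.3636).
The basis stays optimal until blend D reaches 0; allowable decrease = 66 hr.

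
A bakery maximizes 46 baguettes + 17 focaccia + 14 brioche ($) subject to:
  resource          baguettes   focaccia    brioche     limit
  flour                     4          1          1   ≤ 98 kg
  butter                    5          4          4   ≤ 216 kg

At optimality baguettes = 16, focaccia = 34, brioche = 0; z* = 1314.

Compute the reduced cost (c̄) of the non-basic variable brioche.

-3

At the optimum: flour uses 98 of 98 (binding); butter uses 216 of 216 (binding).
The binding rows give the dual system: 4·y_flour + 5·y_butter = 46 and 1·y_flour + 4·y_butter = 17.
Solving: y_flour = 9, y_butter = 2.
Reduced cost of brioche: c₃ − yᵀa₃ = 14 − (9·1 + 2·4) = 14 − 17 = -3.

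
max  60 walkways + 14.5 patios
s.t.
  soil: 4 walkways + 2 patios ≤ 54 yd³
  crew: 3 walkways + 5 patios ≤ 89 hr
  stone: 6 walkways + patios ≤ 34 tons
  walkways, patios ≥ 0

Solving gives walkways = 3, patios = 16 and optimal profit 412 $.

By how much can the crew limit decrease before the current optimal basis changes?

72

Binding constraints: crew, stone. The basis is B = [[3,5],[6,1]] with det -27.
Per unit decrease in crew, x* moves by d = (0.037, -0.2222).
The basis stays optimal until patios reaches 0; allowable decrease = 72 hr.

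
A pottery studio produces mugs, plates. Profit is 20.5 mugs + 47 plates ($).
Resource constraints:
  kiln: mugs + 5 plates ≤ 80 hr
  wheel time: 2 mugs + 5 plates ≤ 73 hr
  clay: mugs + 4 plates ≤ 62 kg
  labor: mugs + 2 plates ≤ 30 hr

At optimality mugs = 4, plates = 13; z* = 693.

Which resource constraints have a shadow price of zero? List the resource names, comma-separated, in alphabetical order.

kiln: 69/80 (slack 11)
wheel time: 73/73 (binding)
clay: 56/62 (slack 6)
labor: 30/30 (binding)
By complementary slackness, a constraint with positive slack has shadow price 0 → clay, kiln.

clay, kiln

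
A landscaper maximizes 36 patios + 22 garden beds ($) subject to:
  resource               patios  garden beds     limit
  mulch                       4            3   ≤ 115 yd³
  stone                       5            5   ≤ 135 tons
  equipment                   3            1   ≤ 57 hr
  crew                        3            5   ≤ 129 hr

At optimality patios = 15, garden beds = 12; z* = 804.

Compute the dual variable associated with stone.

At the optimum: mulch uses 96 of 115 (slack = 19); stone uses 135 of 135 (binding); equipment uses 57 of 57 (binding); crew uses 105 of 129 (slack = 24).
Since mulch, crew are not tight, their duals are 0.
Dual feasibility on the basic columns requires 5·y_stone + 3·y_equipment = 36, 5·y_stone + 1·y_equipment = 22.
This yields shadow prices y_stone = 3, y_equipment = 7.
Shadow price of stone = 3.

3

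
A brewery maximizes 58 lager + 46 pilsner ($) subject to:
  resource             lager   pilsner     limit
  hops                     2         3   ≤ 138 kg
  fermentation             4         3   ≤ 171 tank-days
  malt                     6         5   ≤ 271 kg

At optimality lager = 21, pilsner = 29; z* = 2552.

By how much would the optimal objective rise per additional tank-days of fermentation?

7

At the optimum: hops uses 129 of 138 (slack = 9); fermentation uses 171 of 171 (binding); malt uses 271 of 271 (binding).
By complementary slackness, y = 0 for the non-binding constraint.
The binding rows give the dual system: 4·y_fermentation + 6·y_malt = 58 and 3·y_fermentation + 5·y_malt = 46.
Solving: y_fermentation = 7, y_malt = 5.
Shadow price of fermentation = 7.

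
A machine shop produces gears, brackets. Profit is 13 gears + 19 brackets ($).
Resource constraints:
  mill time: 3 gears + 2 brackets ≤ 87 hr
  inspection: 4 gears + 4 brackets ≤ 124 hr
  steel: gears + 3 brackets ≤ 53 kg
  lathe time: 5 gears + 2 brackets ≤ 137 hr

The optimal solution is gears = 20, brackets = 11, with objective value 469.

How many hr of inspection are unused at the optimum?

0

inspection used = 4·20 + 4·11 = 124; slack = 124 − 124 = 0.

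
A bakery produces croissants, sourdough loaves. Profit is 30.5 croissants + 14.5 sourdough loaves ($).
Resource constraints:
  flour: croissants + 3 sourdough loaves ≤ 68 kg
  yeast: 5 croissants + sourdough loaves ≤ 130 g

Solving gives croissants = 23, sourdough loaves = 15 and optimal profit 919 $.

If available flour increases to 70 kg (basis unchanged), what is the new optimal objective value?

At the optimum: flour uses 68 of 68 (binding); yeast uses 130 of 130 (binding).
The binding rows give the dual system: 1·y_flour + 5·y_yeast = 30.5 and 3·y_flour + 1·y_yeast = 14.5.
→ y_flour = 3 and y_yeast = 5.5.
Δz = y_flour·Δb = 3 × (2) = 6, so new z* = 919 + 6 = 925.

925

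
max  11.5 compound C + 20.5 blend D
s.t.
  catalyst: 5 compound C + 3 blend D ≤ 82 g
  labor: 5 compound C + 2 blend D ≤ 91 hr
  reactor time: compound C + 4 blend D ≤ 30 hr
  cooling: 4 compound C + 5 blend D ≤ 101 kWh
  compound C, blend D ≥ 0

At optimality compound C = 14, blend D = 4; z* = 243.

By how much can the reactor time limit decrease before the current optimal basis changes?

Binding constraints: catalyst, reactor time. The basis is B = [[5,3],[1,4]] with det 17.
Per unit decrease in reactor time, x* moves by d = (0.1765, -0.2941).
The basis stays optimal until blend D reaches 0; allowable decrease = 13.6 hr.

13.6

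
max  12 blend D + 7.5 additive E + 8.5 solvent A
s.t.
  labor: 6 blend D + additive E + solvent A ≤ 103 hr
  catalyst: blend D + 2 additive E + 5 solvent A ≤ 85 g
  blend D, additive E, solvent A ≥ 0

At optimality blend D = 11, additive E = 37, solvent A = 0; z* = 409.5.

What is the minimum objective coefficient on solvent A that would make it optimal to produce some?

At the optimum: labor uses 103 of 103 (binding); catalyst uses 85 of 85 (binding).
The binding rows give the dual system: 6·y_labor + 1·y_catalyst = 12 and 1·y_labor + 2·y_catalyst = 7.5.
→ y_labor = 1.5 and y_catalyst = 3.
solvent A enters the basis when its profit ≥ yᵀa₃ = 1.5·1 + 3·5 = 16.5.

16.5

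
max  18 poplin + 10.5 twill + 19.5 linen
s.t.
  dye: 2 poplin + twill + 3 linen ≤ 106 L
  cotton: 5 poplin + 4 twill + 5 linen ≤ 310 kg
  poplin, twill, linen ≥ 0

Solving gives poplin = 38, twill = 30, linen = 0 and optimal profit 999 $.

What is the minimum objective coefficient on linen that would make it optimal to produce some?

Check each constraint at x*: dye 106/106 (tight); cotton 310/310 (tight).
Dual feasibility on the basic columns requires 2·y_dye + 5·y_cotton = 18, 1·y_dye + 4·y_cotton = 10.5.
This yields shadow prices y_dye = 6.5, y_cotton = 1.
linen enters the basis when its profit ≥ yᵀa₃ = 6.5·3 + 1·5 = 24.5.

24.5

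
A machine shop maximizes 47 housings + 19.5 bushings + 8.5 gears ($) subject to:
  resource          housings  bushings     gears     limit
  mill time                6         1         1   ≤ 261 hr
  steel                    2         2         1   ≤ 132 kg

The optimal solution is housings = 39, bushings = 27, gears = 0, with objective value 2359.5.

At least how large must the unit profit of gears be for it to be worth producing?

At the optimum: mill time uses 261 of 261 (binding); steel uses 132 of 132 (binding).
Dual feasibility on the basic columns requires 6·y_mill time + 2·y_steel = 47, 1·y_mill time + 2·y_steel = 19.5.
This yields shadow prices y_mill time = 5.5, y_steel = 7.
gears enters the basis when its profit ≥ yᵀa₃ = 5.5·1 + 7·1 = 12.5.

12.5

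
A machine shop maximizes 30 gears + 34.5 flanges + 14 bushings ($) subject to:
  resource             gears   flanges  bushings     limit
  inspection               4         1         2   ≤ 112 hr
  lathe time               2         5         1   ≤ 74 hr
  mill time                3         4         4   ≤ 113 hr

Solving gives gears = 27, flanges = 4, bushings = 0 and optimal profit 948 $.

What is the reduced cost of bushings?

Check each constraint at x*: inspection 112/112 (tight); lathe time 74/74 (tight); mill time 97/113 (slack 16).
Since mill time is not tight, its dual is 0.
The binding rows give the dual system: 4·y_inspection + 2·y_lathe time = 30 and 1·y_inspection + 5·y_lathe time = 34.5.
Solving: y_inspection = 4.5, y_lathe time = 6.
Reduced cost of bushings: c₃ − yᵀa₃ = 14 − (4.5·2 + 6·1) = 14 − 15 = -1.

-1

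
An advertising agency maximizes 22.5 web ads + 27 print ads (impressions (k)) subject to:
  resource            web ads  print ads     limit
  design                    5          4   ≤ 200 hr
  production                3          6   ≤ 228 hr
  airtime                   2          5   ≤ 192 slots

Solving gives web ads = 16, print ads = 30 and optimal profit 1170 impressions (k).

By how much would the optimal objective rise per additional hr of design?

3

At the optimum: design uses 200 of 200 (binding); production uses 228 of 228 (binding); airtime uses 182 of 192 (slack = 10).
Since airtime is not tight, its dual is 0.
From A_Bᵀ y = c: 5·y_design + 3·y_production = 22.5; 4·y_design + 6·y_production = 27.
This yields shadow prices y_design = 3, y_production = 2.5.
Shadow price of design = 3.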